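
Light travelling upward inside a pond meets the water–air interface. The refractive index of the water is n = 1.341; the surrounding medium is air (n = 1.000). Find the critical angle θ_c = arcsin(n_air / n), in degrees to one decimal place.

sin θ_c = n_air / n = 1.000 / 1.341 = 0.7457.
θ_c = arcsin(0.7457) = 48.22°.

48.2°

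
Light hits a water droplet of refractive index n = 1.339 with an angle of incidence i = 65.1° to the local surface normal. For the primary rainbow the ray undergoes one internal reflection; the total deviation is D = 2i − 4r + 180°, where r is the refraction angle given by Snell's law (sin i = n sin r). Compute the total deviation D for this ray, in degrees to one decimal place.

sin r = sin 65.1° / 1.339 = 0.9070/1.339 = 0.6774; r = 42.64°.
D = 2·65.1° − 4·42.64° + 180° = 130.20° − 170.56° + 180° = 139.64°.

139.6°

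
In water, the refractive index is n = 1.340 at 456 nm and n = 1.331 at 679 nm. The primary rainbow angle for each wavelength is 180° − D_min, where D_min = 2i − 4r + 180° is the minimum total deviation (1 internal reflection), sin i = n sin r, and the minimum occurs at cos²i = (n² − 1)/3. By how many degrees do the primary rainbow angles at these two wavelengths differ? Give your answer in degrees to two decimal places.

1.30°

At 456 nm (n = 1.340): cos²i = 0.26520 → i = 59.004°, r = 39.770°, D_min = 138.929°, rainbow angle = 41.071°.
At 679 nm (n = 1.331): cos²i = 0.25719 → i = 59.527°, r = 40.356°, D_min = 137.630°, rainbow angle = 42.370°.
Angular width = |41.071° − 42.370°| = 1.299°.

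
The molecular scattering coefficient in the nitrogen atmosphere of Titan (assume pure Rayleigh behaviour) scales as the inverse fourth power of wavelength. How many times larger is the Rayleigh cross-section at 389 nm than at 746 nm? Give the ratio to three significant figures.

Rayleigh scattering ∝ λ⁻⁴, so the ratio of coefficients is the inverse fourth power of the wavelength ratio.
σ(389)/σ(746) = (746/389)⁴ = (1.9177)⁴ = 13.53.

13.5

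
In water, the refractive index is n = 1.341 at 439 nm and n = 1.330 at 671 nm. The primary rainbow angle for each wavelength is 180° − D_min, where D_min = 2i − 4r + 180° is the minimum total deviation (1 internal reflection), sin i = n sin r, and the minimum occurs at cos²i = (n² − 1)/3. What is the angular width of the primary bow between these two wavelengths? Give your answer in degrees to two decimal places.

1.59°

At 439 nm (n = 1.341): cos²i = 0.26609 → i = 58.946°, r = 39.705°, D_min = 139.071°, rainbow angle = 40.929°.
At 671 nm (n = 1.330): cos²i = 0.25630 → i = 59.585°, r = 40.422°, D_min = 137.484°, rainbow angle = 42.516°.
Angular width = |40.929° − 42.516°| = 1.588°.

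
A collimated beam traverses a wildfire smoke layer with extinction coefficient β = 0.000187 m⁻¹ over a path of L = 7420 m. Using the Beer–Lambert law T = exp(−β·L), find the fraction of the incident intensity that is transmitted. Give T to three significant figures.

τ = β·L = 0.000187 × 7420 = 1.3875.
T = exp(−1.3875) = 0.2497.

0.250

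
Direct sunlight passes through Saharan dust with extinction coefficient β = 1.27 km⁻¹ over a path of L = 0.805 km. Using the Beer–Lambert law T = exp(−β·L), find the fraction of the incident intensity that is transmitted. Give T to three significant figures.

0.360

τ = β·L = 1.27 × 0.805 = 1.0224.
T = exp(−1.0224) = 0.3597.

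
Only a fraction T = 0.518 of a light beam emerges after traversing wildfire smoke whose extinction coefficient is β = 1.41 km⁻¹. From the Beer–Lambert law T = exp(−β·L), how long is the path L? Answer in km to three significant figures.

0.467 km

Beer–Lambert: T = exp(−βL) ⇒ L = −ln(T)/β = −ln(0.518)/1.41 = 0.6578/1.41 = 0.4665 km.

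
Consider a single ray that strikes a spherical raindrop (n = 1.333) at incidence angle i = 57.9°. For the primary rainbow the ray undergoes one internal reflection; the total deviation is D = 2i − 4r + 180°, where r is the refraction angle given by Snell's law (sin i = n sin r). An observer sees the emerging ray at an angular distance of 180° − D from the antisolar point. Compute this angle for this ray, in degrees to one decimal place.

sin r = sin 57.9° / 1.333 = 0.8471/1.333 = 0.6355; r = 39.46°.
D = 2·57.9° − 4·39.46° + 180° = 115.80° − 157.83° + 180° = 137.97°.
Angle from antisolar point = 180° − D = 42.03°.

42.0°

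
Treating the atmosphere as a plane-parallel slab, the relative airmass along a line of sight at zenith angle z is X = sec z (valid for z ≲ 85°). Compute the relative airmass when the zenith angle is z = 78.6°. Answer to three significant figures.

X = sec z = 1/cos 78.6° = 1/0.1977 = 5.0593.

5.06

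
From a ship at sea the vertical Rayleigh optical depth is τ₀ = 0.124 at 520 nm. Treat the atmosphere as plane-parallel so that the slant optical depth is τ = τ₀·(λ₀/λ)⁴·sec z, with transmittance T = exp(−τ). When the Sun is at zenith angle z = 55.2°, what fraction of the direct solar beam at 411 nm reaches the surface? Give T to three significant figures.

sec 55.2° = 1.7522.
τ = 0.124 × (520/411)⁴ × 1.7522 = 0.124 × 2.5624 × 1.7522 = 0.5567.
T = exp(−0.5567) = 0.5731.

0.573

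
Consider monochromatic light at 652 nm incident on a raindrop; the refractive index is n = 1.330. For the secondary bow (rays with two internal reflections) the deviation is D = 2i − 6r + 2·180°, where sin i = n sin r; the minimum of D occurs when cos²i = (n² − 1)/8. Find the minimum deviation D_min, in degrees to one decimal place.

230.1°

cos²i = (1.76890 − 1)/8 = 0.09611; i = arccos(0.31002) = 71.940°.
sin r = sin 71.940°/1.330 = 0.71483; r = 45.630°.
D_min = 2·71.940° − 6·45.630° + 360° = 230.101°.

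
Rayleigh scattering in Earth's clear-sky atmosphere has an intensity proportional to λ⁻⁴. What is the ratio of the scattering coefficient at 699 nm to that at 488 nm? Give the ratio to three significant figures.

0.238

Rayleigh scattering ∝ λ⁻⁴, so the ratio of coefficients is the inverse fourth power of the wavelength ratio.
σ(699)/σ(488) = (488/699)⁴ = (0.6981)⁴ = 0.2376.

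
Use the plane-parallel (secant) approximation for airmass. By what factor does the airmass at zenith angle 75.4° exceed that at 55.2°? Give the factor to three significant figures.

X(75.4°)/X(55.2°) = sec 75.4° / sec 55.2° = cos 55.2° / cos 75.4° = 0.5707/0.2521 = 2.2641.

2.26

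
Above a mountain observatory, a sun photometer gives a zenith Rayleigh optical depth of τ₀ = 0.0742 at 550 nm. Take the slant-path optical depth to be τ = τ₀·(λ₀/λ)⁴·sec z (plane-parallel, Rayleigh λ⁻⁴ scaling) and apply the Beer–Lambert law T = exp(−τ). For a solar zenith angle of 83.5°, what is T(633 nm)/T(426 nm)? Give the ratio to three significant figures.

4.25

Airmass: sec 83.5° = 8.8337.
τ(633 nm) = 0.0742 × (550/633)⁴ × 8.8337 = 0.0742 × 0.5699 × 8.8337 = 0.3736.
τ(426 nm) = 0.0742 × (550/426)⁴ × 8.8337 = 0.0742 × 2.7785 × 8.8337 = 1.8212.
T(633)/T(426) = exp(τ_B − τ_A) = exp(1.4476) = 4.2530.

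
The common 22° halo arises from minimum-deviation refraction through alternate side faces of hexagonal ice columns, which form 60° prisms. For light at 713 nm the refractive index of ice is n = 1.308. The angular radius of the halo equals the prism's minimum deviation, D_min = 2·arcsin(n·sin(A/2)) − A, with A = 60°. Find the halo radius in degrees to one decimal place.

21.7°

n·sin(A/2) = 1.308 × sin 30° = 1.308 × 0.5000 = 0.6540.
D_min = 2·arcsin(0.6540) − 60° = 2 × 40.844° − 60° = 21.688°.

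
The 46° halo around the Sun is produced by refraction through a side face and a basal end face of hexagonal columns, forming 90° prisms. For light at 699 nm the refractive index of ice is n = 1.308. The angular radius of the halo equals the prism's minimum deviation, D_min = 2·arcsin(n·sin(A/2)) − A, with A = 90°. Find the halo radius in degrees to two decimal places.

45.31°

n·sin(A/2) = 1.308 × sin 45° = 1.308 × 0.7071 = 0.9249.
D_min = 2·arcsin(0.9249) − 90° = 2 × 67.653° − 90° = 45.305°.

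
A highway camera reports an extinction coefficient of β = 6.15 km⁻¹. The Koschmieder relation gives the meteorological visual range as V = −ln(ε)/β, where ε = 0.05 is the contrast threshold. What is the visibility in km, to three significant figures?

V = −ln(0.05) / 6.15 = 2.996 / 6.15 = 0.4871 km.

0.487 km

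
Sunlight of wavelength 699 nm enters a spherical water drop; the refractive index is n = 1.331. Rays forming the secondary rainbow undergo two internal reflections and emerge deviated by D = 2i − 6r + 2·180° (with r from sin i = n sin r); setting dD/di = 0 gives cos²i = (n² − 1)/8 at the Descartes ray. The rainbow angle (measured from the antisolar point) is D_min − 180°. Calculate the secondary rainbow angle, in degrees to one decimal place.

50.4°

cos²i = (1.77156 − 1)/8 = 0.09645; i = arccos(0.31056) = 71.907°.
sin r = sin 71.907°/1.331 = 0.71417; r = 45.575°.
D_min = 2·71.907° − 6·45.575° + 360° = 230.365°.
Rainbow angle = D_min − 180° = 50.365°.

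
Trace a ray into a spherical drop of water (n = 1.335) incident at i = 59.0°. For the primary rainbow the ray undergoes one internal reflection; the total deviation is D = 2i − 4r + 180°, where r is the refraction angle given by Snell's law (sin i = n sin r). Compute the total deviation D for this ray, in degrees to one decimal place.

138.2°

sin r = sin 59.0° / 1.335 = 0.8572/1.335 = 0.6421; r = 39.95°.
D = 2·59.0° − 4·39.95° + 180° = 118.00° − 159.79° + 180° = 138.21°.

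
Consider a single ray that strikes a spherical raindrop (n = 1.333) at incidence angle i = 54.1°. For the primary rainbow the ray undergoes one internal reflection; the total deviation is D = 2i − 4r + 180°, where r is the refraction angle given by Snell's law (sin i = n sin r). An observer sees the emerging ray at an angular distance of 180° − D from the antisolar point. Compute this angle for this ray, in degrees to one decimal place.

sin r = sin 54.1° / 1.333 = 0.8100/1.333 = 0.6077; r = 37.42°.
D = 2·54.1° − 4·37.42° + 180° = 108.20° − 149.69° + 180° = 138.51°.
Angle from antisolar point = 180° − D = 41.49°.

41.5°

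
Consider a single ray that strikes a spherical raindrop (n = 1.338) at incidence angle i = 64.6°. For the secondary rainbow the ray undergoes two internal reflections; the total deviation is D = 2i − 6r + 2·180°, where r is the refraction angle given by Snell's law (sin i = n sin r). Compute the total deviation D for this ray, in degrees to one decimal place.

sin r = sin 64.6° / 1.338 = 0.9033/1.338 = 0.6751; r = 42.46°.
D = 2·64.6° − 6·42.46° + 2·180° = 129.20° − 254.79° + 360° = 234.41°.

234.4°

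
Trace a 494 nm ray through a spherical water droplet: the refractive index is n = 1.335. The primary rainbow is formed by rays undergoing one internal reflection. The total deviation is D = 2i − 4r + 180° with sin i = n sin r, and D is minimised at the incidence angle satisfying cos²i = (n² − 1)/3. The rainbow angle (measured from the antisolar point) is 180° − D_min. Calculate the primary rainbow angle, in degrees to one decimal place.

cos²i = (1.78222 − 1)/3 = 0.26074; i = arccos(0.51063) = 59.294°.
sin r = sin 59.294°/1.335 = 0.64405; r = 40.094°.
D_min = 2·59.294° − 4·40.094° + 180° = 138.212°.
Rainbow angle = 180° − D_min = 41.788°.

41.8°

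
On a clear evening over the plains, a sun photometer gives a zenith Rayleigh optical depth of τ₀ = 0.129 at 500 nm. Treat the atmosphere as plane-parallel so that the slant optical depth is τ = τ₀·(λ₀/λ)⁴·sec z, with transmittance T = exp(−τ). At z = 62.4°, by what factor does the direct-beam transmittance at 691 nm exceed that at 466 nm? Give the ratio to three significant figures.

1.34

Airmass: sec 62.4° = 2.1584.
τ(691 nm) = 0.129 × (500/691)⁴ × 2.1584 = 0.129 × 0.2741 × 2.1584 = 0.0763.
τ(466 nm) = 0.129 × (500/466)⁴ × 2.1584 = 0.129 × 1.3254 × 2.1584 = 0.3690.
T(691)/T(466) = exp(τ_B − τ_A) = exp(0.2927) = 1.3400.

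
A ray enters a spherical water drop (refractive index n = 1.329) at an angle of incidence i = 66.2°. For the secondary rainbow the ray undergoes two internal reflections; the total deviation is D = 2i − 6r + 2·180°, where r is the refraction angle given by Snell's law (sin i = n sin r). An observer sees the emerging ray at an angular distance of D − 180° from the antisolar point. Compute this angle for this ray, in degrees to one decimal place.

sin r = sin 66.2° / 1.329 = 0.9150/1.329 = 0.6885; r = 43.51°.
D = 2·66.2° − 6·43.51° + 2·180° = 132.40° − 261.05° + 360° = 231.35°.
Angle from antisolar point = D − 180° = 51.35°.

51.4°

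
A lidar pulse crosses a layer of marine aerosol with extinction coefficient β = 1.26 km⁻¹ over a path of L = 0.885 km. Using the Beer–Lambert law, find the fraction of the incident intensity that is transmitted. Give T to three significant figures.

0.328

τ = β·L = 1.26 × 0.885 = 1.1151.
T = exp(−1.1151) = 0.3279.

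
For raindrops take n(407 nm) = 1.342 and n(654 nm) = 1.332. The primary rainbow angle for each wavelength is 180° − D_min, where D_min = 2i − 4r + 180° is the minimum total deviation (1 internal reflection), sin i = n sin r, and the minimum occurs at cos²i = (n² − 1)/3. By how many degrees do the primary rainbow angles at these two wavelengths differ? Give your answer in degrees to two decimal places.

At 407 nm (n = 1.342): cos²i = 0.26699 → i = 58.888°, r = 39.641°, D_min = 139.213°, rainbow angle = 40.787°.
At 654 nm (n = 1.332): cos²i = 0.25807 → i = 59.469°, r = 40.290°, D_min = 137.776°, rainbow angle = 42.224°.
Angular width = |40.787° − 42.224°| = 1.437°.

1.44°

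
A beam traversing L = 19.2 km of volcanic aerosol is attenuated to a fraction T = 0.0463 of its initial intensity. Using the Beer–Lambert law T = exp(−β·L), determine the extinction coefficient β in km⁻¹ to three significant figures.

0.160 km⁻¹

Beer–Lambert: T = exp(−βL) ⇒ β = −ln(T)/L = −ln(0.0463)/19.2 = 3.0726/19.2 = 0.16 km⁻¹.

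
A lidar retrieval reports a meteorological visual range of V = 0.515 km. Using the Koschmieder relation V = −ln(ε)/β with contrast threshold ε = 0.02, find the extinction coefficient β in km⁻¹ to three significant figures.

7.60 km⁻¹

β = −ln(0.02) / V = 3.912 / 0.515 = 7.5962 km⁻¹.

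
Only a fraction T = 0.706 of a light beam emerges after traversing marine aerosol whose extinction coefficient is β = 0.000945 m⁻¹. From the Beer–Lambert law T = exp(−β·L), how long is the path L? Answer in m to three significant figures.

368 m

Beer–Lambert: T = exp(−βL) ⇒ L = −ln(T)/β = −ln(0.706)/0.000945 = 0.3481/0.000945 = 368.4 m.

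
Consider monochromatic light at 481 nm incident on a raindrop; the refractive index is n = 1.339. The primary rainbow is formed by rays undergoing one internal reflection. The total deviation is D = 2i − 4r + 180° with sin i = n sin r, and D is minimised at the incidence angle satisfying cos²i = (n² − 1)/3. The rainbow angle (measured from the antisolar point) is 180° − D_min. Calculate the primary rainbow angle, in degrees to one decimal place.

41.2°

cos²i = (1.79292 − 1)/3 = 0.26431; i = arccos(0.51411) = 59.062°.
sin r = sin 59.062°/1.339 = 0.64057; r = 39.834°.
D_min = 2·59.062° − 4·39.834° + 180° = 138.786°.
Rainbow angle = 180° − D_min = 41.214°.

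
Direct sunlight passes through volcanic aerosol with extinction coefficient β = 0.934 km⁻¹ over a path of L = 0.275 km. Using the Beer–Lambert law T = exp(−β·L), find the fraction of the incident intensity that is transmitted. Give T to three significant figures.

τ = β·L = 0.934 × 0.275 = 0.2569.
T = exp(−0.2569) = 0.7735.

0.773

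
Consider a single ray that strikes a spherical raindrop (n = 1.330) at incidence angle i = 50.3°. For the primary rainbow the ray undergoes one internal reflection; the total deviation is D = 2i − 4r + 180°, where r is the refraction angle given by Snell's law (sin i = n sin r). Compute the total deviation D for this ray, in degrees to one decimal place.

139.2°

sin r = sin 50.3° / 1.330 = 0.7694/1.330 = 0.5785; r = 35.34°.
D = 2·50.3° − 4·35.34° + 180° = 100.60° − 141.38° + 180° = 139.22°.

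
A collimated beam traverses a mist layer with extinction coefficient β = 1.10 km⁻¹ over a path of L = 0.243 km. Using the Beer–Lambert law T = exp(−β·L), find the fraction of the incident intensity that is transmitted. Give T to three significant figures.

0.765

τ = β·L = 1.10 × 0.243 = 0.2673.
T = exp(−0.2673) = 0.7654.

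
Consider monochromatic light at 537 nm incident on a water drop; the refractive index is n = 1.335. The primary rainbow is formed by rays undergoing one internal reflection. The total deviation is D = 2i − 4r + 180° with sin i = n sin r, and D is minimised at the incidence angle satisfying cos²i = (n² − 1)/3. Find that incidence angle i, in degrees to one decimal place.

cos²i = (1.335² − 1)/3 = (1.78222 − 1)/3 = 0.26074.
cos i = 0.51063, so i = 59.294°.

59.3°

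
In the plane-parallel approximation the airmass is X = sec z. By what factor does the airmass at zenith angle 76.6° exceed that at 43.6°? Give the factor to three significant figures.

3.12

X(76.6°)/X(43.6°) = sec 76.6° / sec 43.6° = cos 43.6° / cos 76.6° = 0.7242/0.2317 = 3.1248.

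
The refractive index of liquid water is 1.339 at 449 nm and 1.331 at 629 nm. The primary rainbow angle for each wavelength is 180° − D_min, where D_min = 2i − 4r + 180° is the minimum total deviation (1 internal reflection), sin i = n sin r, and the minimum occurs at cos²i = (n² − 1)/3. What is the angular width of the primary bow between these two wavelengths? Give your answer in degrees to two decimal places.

At 449 nm (n = 1.339): cos²i = 0.26431 → i = 59.062°, r = 39.834°, D_min = 138.786°, rainbow angle = 41.214°.
At 629 nm (n = 1.331): cos²i = 0.25719 → i = 59.527°, r = 40.356°, D_min = 137.630°, rainbow angle = 42.370°.
Angular width = |41.214° − 42.370°| = 1.156°.

1.16°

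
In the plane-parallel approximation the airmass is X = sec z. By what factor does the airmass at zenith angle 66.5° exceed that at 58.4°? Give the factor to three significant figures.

X(66.5°)/X(58.4°) = sec 66.5° / sec 58.4° = cos 58.4° / cos 66.5° = 0.5240/0.3987 = 1.3141.

1.31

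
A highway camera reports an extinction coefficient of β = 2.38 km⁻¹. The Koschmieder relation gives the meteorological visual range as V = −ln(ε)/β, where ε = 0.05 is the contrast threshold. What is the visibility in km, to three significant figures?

V = −ln(0.05) / 2.38 = 2.996 / 2.38 = 1.2587 km.

1.26 km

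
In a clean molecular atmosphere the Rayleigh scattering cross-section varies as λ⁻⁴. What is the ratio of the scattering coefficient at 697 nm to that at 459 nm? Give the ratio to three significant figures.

Rayleigh scattering ∝ λ⁻⁴, so the ratio of coefficients is the inverse fourth power of the wavelength ratio.
σ(697)/σ(459) = (459/697)⁴ = (0.6585)⁴ = 0.1881.

0.188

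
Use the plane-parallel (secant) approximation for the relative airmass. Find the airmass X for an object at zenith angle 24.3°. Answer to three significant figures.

1.10

X = sec z = 1/cos 24.3° = 1/0.9114 = 1.0972.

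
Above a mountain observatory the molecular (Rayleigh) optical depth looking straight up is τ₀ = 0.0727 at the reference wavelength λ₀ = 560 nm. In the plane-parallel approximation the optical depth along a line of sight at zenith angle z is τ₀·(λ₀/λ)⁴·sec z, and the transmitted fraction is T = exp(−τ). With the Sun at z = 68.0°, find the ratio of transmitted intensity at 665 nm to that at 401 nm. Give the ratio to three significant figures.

1.90

Airmass: sec 68.0° = 2.6695.
τ(665 nm) = 0.0727 × (560/665)⁴ × 2.6695 = 0.0727 × 0.5029 × 2.6695 = 0.0976.
τ(401 nm) = 0.0727 × (560/401)⁴ × 2.6695 = 0.0727 × 3.8034 × 2.6695 = 0.7381.
T(665)/T(401) = exp(τ_B − τ_A) = exp(0.6405) = 1.8975.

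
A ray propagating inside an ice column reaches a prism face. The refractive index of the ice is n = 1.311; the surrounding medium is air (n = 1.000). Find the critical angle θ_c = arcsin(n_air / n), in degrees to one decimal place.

49.7°

sin θ_c = n_air / n = 1.000 / 1.311 = 0.7628.
θ_c = arcsin(0.7628) = 49.71°.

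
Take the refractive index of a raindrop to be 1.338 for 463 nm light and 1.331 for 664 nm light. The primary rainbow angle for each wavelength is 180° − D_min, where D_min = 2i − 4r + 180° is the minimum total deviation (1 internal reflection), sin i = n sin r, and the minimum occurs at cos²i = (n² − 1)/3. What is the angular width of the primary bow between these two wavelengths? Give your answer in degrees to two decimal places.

1.01°

At 463 nm (n = 1.338): cos²i = 0.26341 → i = 59.120°, r = 39.899°, D_min = 138.643°, rainbow angle = 41.357°.
At 664 nm (n = 1.331): cos²i = 0.25719 → i = 59.527°, r = 40.356°, D_min = 137.630°, rainbow angle = 42.370°.
Angular width = |41.357° − 42.370°| = 1.013°.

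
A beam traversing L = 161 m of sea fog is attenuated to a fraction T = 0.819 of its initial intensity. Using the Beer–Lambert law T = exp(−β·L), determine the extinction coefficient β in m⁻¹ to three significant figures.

0.00124 m⁻¹

Beer–Lambert: T = exp(−βL) ⇒ β = −ln(T)/L = −ln(0.819)/161 = 0.1997/161 = 0.00124 m⁻¹.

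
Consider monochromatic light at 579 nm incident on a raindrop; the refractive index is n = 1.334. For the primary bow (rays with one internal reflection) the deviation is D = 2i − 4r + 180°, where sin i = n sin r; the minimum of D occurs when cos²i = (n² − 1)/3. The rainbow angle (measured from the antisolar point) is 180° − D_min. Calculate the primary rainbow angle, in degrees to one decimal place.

41.9°

cos²i = (1.77956 − 1)/3 = 0.25985; i = arccos(0.50976) = 59.352°.
sin r = sin 59.352°/1.334 = 0.64492; r = 40.159°.
D_min = 2·59.352° − 4·40.159° + 180° = 138.067°.
Rainbow angle = 180° − D_min = 41.933°.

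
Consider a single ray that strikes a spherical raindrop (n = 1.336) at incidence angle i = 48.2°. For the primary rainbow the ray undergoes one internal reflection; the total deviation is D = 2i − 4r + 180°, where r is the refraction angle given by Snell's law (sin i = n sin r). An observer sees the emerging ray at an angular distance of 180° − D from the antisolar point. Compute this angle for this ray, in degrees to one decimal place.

39.3°

sin r = sin 48.2° / 1.336 = 0.7455/1.336 = 0.5580; r = 33.92°.
D = 2·48.2° − 4·33.92° + 180° = 96.40° − 135.67° + 180° = 140.73°.
Angle from antisolar point = 180° − D = 39.27°.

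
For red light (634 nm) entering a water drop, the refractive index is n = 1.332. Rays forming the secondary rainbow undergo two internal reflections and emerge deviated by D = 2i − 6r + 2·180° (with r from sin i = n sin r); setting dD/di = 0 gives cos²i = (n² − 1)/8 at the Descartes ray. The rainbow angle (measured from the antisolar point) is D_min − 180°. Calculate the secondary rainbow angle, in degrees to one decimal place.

50.6°

cos²i = (1.77422 − 1)/8 = 0.09678; i = arccos(0.31109) = 71.875°.
sin r = sin 71.875°/1.332 = 0.71350; r = 45.520°.
D_min = 2·71.875° − 6·45.520° + 360° = 230.628°.
Rainbow angle = D_min − 180° = 50.628°.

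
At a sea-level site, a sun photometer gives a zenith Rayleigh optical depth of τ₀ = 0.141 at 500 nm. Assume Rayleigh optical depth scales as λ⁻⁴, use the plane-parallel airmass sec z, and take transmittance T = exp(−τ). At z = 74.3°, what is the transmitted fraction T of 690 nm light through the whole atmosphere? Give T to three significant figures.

sec 74.3° = 3.6955.
τ = 0.141 × (500/690)⁴ × 3.6955 = 0.141 × 0.2757 × 3.6955 = 0.1437.
T = exp(−0.1437) = 0.8662.

0.866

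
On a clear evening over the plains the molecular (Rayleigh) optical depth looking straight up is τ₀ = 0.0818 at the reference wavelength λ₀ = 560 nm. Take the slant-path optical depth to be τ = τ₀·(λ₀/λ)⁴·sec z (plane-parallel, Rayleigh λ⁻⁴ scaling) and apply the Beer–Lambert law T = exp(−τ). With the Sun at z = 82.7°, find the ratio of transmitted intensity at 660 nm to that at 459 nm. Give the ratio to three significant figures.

Airmass: sec 82.7° = 7.8700.
τ(660 nm) = 0.0818 × (560/660)⁴ × 7.8700 = 0.0818 × 0.5183 × 7.8700 = 0.3337.
τ(459 nm) = 0.0818 × (560/459)⁴ × 7.8700 = 0.0818 × 2.2157 × 7.8700 = 1.4264.
T(660)/T(459) = exp(τ_B − τ_A) = exp(1.0927) = 2.9823.

2.98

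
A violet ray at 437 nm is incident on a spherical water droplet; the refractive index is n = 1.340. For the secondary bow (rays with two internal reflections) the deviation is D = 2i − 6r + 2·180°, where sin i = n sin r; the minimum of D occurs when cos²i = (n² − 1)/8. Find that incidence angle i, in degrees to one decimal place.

cos²i = (1.340² − 1)/8 = (1.79560 − 1)/8 = 0.09945.
cos i = 0.31536, so i = 71.618°.

71.6°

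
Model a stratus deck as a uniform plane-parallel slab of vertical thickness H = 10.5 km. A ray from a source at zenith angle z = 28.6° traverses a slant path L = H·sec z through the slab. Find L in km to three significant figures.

sec z = 1/cos 28.6° = 1.1390.
L = 10.5 × 1.1390 = 11.959 km.

12.0 km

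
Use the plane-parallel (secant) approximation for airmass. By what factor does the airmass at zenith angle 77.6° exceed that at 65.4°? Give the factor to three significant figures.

1.94

X(77.6°)/X(65.4°) = sec 77.6° / sec 65.4° = cos 65.4° / cos 77.6° = 0.4163/0.2147 = 1.9386.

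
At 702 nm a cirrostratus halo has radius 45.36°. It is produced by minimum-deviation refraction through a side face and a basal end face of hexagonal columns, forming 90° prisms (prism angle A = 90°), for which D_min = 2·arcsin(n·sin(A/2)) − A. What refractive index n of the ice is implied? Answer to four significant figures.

Rearranging: n = sin((D_min + A)/2) / sin(A/2).
(D_min + A)/2 = (45.36° + 90°)/2 = 67.680°.
n = sin 67.680° / sin 45° = 0.9251 / 0.7071 = 1.3083.

1.308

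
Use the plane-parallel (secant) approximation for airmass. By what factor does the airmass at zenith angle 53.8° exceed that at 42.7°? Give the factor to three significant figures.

1.24

X(53.8°)/X(42.7°) = sec 53.8° / sec 42.7° = cos 42.7° / cos 53.8° = 0.7349/0.5906 = 1.2443.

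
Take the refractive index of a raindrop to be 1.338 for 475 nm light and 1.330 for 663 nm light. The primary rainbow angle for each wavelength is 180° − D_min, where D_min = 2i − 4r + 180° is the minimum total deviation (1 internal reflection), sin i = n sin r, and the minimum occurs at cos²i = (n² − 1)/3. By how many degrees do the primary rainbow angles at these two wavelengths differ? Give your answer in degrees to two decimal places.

At 475 nm (n = 1.338): cos²i = 0.26341 → i = 59.120°, r = 39.899°, D_min = 138.643°, rainbow angle = 41.357°.
At 663 nm (n = 1.330): cos²i = 0.25630 → i = 59.585°, r = 40.422°, D_min = 137.484°, rainbow angle = 42.516°.
Angular width = |41.357° − 42.516°| = 1.160°.

1.16°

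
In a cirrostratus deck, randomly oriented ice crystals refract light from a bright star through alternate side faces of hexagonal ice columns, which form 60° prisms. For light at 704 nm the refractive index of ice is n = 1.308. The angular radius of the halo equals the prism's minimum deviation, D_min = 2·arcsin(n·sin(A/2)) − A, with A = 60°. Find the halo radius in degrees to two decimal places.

21.69°

n·sin(A/2) = 1.308 × sin 30° = 1.308 × 0.5000 = 0.6540.
D_min = 2·arcsin(0.6540) − 60° = 2 × 40.844° − 60° = 21.688°.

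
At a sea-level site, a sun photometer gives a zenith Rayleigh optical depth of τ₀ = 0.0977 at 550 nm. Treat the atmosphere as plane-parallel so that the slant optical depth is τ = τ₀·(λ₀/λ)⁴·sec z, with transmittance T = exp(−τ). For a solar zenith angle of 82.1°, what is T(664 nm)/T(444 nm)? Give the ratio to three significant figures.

Airmass: sec 82.1° = 7.2757.
τ(664 nm) = 0.0977 × (550/664)⁴ × 7.2757 = 0.0977 × 0.4707 × 7.2757 = 0.3346.
τ(444 nm) = 0.0977 × (550/444)⁴ × 7.2757 = 0.0977 × 2.3546 × 7.2757 = 1.6737.
T(664)/T(444) = exp(τ_B − τ_A) = exp(1.3391) = 3.8157.

3.82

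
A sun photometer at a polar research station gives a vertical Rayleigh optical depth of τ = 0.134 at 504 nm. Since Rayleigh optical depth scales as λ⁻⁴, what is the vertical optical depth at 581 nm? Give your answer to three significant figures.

0.0759

τ(581 nm) = τ(504 nm) × (504/581)⁴ = 0.134 × (0.8675)⁴ = 0.134 × 0.5663 = 0.0759.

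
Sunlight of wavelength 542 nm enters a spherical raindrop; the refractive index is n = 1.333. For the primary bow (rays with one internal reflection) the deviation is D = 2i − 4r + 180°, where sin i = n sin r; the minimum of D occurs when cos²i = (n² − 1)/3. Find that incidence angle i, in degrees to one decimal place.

59.4°

cos²i = (1.333² − 1)/3 = (1.77689 − 1)/3 = 0.25896.
cos i = 0.50888, so i = 59.410°.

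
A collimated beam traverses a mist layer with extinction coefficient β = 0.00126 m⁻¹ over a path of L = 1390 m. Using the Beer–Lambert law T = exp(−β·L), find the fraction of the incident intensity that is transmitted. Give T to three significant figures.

τ = β·L = 0.00126 × 1390 = 1.7514.
T = exp(−1.7514) = 0.1735.

0.174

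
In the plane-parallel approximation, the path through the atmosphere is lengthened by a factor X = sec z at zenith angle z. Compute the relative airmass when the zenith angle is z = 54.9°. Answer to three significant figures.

X = sec z = 1/cos 54.9° = 1/0.5750 = 1.7391.

1.74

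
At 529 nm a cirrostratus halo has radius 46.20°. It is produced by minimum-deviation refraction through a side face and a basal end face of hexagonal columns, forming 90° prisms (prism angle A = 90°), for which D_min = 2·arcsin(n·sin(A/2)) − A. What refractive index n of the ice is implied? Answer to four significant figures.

1.312

Rearranging: n = sin((D_min + A)/2) / sin(A/2).
(D_min + A)/2 = (46.20° + 90°)/2 = 68.100°.
n = sin 68.100° / sin 45° = 0.9278 / 0.7071 = 1.3122.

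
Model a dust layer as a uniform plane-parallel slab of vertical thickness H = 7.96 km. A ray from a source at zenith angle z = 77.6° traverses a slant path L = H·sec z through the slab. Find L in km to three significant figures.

37.1 km

sec z = 1/cos 77.6° = 4.6569.
L = 7.96 × 4.6569 = 37.069 km.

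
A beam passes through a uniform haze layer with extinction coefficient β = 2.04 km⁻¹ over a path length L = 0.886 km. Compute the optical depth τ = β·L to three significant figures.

τ = β·L = 2.04 × 0.886 = 1.8074.

1.81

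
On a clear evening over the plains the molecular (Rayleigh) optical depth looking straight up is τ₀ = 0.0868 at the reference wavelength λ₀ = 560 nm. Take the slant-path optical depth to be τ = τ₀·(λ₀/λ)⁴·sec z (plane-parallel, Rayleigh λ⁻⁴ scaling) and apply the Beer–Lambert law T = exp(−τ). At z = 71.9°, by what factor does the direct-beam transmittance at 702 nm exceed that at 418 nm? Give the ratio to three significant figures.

Airmass: sec 71.9° = 3.2188.
τ(702 nm) = 0.0868 × (560/702)⁴ × 3.2188 = 0.0868 × 0.4050 × 3.2188 = 0.1131.
τ(418 nm) = 0.0868 × (560/418)⁴ × 3.2188 = 0.0868 × 3.2214 × 3.2188 = 0.9000.
T(702)/T(418) = exp(τ_B − τ_A) = exp(0.7869) = 2.1966.

2.20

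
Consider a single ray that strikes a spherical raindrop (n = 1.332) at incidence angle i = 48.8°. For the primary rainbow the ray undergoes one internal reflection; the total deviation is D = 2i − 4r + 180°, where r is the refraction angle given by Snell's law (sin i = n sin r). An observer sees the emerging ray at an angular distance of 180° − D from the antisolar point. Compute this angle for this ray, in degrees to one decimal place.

40.0°

sin r = sin 48.8° / 1.332 = 0.7524/1.332 = 0.5649; r = 34.39°.
D = 2·48.8° − 4·34.39° + 180° = 97.60° − 137.57° + 180° = 140.03°.
Angle from antisolar point = 180° − D = 39.97°.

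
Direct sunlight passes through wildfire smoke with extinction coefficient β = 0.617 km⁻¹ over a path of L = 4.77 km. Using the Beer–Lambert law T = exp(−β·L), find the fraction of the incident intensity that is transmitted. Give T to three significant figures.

τ = β·L = 0.617 × 4.77 = 2.9431.
T = exp(−2.9431) = 0.0527.

0.0527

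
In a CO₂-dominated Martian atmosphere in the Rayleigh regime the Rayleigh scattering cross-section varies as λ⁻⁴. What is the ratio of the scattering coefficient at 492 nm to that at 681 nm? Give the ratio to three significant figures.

3.67

Rayleigh scattering ∝ λ⁻⁴, so the ratio of coefficients is the inverse fourth power of the wavelength ratio.
σ(492)/σ(681) = (681/492)⁴ = (1.3841)⁴ = 3.671.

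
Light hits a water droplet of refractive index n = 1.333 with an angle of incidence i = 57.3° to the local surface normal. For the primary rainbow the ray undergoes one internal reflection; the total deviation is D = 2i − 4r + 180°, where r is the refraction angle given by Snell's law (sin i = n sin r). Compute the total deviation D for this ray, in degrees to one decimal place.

sin r = sin 57.3° / 1.333 = 0.8415/1.333 = 0.6313; r = 39.15°.
D = 2·57.3° − 4·39.15° + 180° = 114.60° − 156.58° + 180° = 138.02°.

138.0°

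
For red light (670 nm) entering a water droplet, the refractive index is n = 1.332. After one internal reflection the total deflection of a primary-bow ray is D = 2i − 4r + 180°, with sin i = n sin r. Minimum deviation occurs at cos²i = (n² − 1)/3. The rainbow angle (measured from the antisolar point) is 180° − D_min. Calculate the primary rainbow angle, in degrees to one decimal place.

cos²i = (1.77422 − 1)/3 = 0.25807; i = arccos(0.50801) = 59.469°.
sin r = sin 59.469°/1.332 = 0.64666; r = 40.290°.
D_min = 2·59.469° − 4·40.290° + 180° = 137.776°.
Rainbow angle = 180° − D_min = 42.224°.

42.2°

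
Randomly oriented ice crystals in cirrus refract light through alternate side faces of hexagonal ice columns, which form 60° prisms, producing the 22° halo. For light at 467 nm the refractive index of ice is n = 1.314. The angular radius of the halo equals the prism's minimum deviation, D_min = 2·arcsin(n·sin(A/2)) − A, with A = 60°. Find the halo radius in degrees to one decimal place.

n·sin(A/2) = 1.314 × sin 30° = 1.314 × 0.5000 = 0.6570.
D_min = 2·arcsin(0.6570) − 60° = 2 × 41.071° − 60° = 22.143°.

22.1°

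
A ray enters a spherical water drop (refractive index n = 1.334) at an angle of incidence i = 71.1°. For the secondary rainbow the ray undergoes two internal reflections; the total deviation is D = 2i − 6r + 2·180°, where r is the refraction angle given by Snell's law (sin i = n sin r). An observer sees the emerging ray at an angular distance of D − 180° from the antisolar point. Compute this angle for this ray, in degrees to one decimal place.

sin r = sin 71.1° / 1.334 = 0.9461/1.334 = 0.7092; r = 45.17°.
D = 2·71.1° − 6·45.17° + 2·180° = 142.20° − 271.02° + 360° = 231.18°.
Angle from antisolar point = D − 180° = 51.18°.

51.2°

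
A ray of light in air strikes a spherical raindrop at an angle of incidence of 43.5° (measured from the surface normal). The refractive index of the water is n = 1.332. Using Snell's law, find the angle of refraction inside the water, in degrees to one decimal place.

Snell: sin θ_r = sin θ_i / n = sin 43.5° / 1.332 = 0.6884 / 1.332 = 0.5168.
θ_r = arcsin(0.5168) = 31.12°.

31.1°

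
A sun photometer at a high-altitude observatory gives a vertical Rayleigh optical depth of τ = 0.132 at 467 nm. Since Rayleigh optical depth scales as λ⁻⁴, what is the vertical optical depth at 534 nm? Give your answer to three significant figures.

τ(534 nm) = τ(467 nm) × (467/534)⁴ = 0.132 × (0.8745)⁴ = 0.132 × 0.5849 = 0.0772.

0.0772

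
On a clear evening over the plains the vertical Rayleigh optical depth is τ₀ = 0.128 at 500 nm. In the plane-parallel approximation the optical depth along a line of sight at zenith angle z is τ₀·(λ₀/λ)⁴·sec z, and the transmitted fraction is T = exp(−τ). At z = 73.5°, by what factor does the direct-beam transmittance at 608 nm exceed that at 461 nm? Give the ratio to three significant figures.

1.52

Airmass: sec 73.5° = 3.5209.
τ(608 nm) = 0.128 × (500/608)⁴ × 3.5209 = 0.128 × 0.4574 × 3.5209 = 0.2061.
τ(461 nm) = 0.128 × (500/461)⁴ × 3.5209 = 0.128 × 1.3838 × 3.5209 = 0.6237.
T(608)/T(461) = exp(τ_B − τ_A) = exp(0.4175) = 1.5182.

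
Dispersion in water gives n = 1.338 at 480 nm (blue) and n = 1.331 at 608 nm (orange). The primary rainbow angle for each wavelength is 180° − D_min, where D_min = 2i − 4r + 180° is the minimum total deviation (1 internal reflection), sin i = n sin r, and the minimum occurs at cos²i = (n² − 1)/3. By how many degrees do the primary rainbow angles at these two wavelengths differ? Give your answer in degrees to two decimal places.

1.01°

At 480 nm (n = 1.338): cos²i = 0.26341 → i = 59.120°, r = 39.899°, D_min = 138.643°, rainbow angle = 41.357°.
At 608 nm (n = 1.331): cos²i = 0.25719 → i = 59.527°, r = 40.356°, D_min = 137.630°, rainbow angle = 42.370°.
Angular width = |41.357° − 42.370°| = 1.013°.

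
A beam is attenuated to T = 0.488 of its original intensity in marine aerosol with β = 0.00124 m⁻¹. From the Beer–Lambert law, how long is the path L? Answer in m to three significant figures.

579 m

Beer–Lambert: T = exp(−βL) ⇒ L = −ln(T)/β = −ln(0.488)/0.00124 = 0.7174/0.00124 = 578.6 m.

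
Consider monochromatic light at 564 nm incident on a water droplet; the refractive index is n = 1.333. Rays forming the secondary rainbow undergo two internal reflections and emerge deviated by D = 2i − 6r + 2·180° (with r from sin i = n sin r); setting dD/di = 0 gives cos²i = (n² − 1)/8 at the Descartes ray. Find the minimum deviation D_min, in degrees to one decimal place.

cos²i = (1.77689 − 1)/8 = 0.09711; i = arccos(0.31163) = 71.843°.
sin r = sin 71.843°/1.333 = 0.71283; r = 45.466°.
D_min = 2·71.843° − 6·45.466° + 360° = 230.891°.

230.9°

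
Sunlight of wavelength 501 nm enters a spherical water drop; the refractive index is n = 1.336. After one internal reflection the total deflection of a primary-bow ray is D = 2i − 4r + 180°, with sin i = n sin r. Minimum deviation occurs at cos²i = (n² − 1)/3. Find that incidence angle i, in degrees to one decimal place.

cos²i = (1.336² − 1)/3 = (1.78490 − 1)/3 = 0.26163.
cos i = 0.51150, so i = 59.236°.

59.2°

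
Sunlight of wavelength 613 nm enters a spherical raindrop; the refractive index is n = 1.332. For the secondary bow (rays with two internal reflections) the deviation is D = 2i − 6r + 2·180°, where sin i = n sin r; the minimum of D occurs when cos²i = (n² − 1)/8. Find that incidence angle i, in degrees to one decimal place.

cos²i = (1.332² − 1)/8 = (1.77422 − 1)/8 = 0.09678.
cos i = 0.31109, so i = 71.875°.

71.9°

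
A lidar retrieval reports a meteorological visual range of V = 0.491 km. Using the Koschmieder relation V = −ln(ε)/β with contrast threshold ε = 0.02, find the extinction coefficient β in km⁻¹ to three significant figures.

7.97 km⁻¹

β = −ln(0.02) / V = 3.912 / 0.491 = 7.9675 km⁻¹.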